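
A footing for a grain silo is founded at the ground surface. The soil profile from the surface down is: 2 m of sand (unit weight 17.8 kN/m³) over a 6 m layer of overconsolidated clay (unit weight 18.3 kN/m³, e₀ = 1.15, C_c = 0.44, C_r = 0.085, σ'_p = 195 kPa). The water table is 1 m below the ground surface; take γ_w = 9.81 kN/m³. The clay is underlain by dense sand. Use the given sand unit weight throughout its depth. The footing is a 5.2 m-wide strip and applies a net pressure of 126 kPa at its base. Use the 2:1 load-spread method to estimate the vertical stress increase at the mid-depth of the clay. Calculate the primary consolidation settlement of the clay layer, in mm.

S_c ≈ 83.7 mm

Mid-depth of clay below the ground surface: z = 2 + 6/2 = 5 m.
Total vertical stress at mid-clay: σ_v = 17.8×2 + 18.3×3 = 90.5 kPa.
Pore pressure: u = 9.81×(5 − 1) = 39.24 kPa.
Initial effective stress: σ'_0 = σ_v − u = 90.5 − 39.24 = 51.26 kPa.
Stress increase at mid-clay by the 2:1 spreading method:
Δσ = qB/(B+z) = 126×5.2/(5.2+5) = 64.235 kPa
Final effective stress: σ'_f = 51.26 + 64.235 = 115.5 kPa.
σ'_f = 115.5 ≤ σ'_p = 195 kPa, so the clay remains overconsolidated and only the recompression index applies:
S_c = C_r·H/(1+e₀)·log₁₀(σ'_f/σ'_0) = 0.085×6/2.15×log₁₀(115.5/51.26)
    = 0.23721 × 0.3528 = 0.08369 m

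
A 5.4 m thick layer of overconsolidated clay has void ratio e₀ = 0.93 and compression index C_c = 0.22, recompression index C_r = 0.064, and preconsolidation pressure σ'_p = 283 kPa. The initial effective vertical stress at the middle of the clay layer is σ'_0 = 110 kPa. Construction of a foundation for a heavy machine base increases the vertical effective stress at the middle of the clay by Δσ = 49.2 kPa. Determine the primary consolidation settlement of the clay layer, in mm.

Final effective stress: σ'_f = 110 + 49.2 = 159.2 kPa.
σ'_f = 159.2 ≤ σ'_p = 283 kPa, so the clay remains overconsolidated and only the recompression index applies:
S_c = C_r·H/(1+e₀)·log₁₀(σ'_f/σ'_0) = 0.064×5.4/1.93×log₁₀(159.2/110)
    = 0.17907 × 0.16055 = 0.02875 m

S_c ≈ 28.7 mm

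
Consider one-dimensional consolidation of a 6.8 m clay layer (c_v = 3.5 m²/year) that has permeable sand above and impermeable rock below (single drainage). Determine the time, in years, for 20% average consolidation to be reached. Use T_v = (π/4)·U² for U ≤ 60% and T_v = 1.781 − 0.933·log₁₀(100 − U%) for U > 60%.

Drainage path length: H_d = H = 6.8 m (single drainage).
U ≤ 60%: T_v = (π/4)·U² = (π/4)×0.2² = 0.031416.
t = T_v·H_d²/c_v = 0.031416×6.8²/3.5 = 0.4151 years.

t ≈ 0.415 years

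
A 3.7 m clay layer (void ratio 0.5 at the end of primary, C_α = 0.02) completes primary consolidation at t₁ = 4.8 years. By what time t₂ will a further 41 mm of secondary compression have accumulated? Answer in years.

t₂ ≈ 32.5 years

S_s = C_α·H/(1+e_p)·log₁₀(t₂/t₁) ⇒ log₁₀(t₂/t₁) = S_s·(1+e_p)/(C_α·H).
log₁₀(t₂/t₁) = 0.041 × (1+0.5) / (0.02×3.7) = 0.8311
t₂ = t₁ × 10^0.8311 = 4.8 × 6.778 = 32.53 years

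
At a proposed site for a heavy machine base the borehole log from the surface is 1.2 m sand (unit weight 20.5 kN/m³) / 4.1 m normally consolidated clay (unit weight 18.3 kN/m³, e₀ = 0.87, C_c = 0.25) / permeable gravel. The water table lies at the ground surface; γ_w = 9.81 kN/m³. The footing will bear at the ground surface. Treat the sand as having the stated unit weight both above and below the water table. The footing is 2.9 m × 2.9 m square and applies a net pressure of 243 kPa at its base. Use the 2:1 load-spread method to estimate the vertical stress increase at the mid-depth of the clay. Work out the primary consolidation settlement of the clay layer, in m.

Mid-depth of clay below the ground surface: z = 1.2 + 4.1/2 = 3.25 m.
Total vertical stress at mid-clay: σ_v = 20.5×1.2 + 18.3×2.05 = 62.115 kPa.
Pore pressure: u = 9.81×(3.25 − 0) = 31.883 kPa.
Initial effective stress: σ'_0 = σ_v − u = 62.115 − 31.883 = 30.232 kPa.
Stress increase at mid-clay by the 2:1 spreading method:
Δσ = qBL/((B+z)(L+z)) = 243×2.9×2.9/((2.9+3.25)(2.9+3.25)) = 54.032 kPa
Final effective stress: σ'_f = σ'_0 + Δσ = 30.232 + 54.032 = 84.264 kPa.
Normally consolidated clay, so the full stress increment lies on the virgin compression line:
S_c = C_c·H/(1+e₀)·log₁₀(σ'_f/σ'_0) = 0.25×4.1/(1+0.87)×log₁₀(84.264/30.232)
    = 0.54813 × 0.44518 = 0.244 m

S_c ≈ 0.244 m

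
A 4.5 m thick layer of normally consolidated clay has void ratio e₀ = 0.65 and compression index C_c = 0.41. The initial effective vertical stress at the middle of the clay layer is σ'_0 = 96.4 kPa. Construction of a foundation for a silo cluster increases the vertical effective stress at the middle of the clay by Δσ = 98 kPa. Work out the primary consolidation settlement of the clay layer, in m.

Final effective stress: σ'_f = σ'_0 + Δσ = 96.4 + 98 = 194.4 kPa.
Normally consolidated clay, so the full stress increment lies on the virgin compression line:
S_c = C_c·H/(1+e₀)·log₁₀(σ'_f/σ'_0) = 0.41×4.5/(1+0.65)×log₁₀(194.4/96.4)
    = 1.1182 × 0.30462 = 0.3406 m

S_c ≈ 0.341 m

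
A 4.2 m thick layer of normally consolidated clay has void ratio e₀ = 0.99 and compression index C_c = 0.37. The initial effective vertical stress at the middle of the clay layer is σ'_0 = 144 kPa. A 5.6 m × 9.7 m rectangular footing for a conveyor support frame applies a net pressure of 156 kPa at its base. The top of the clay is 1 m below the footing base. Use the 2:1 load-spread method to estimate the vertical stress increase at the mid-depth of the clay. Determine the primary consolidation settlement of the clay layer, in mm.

S_c ≈ 144 mm

Mid-depth of clay below the footing base: z = 1 + 4.2/2 = 3.1 m.
Stress increase at mid-clay by the 2:1 spreading method:
Δσ = qBL/((B+z)(L+z)) = 156×5.6×9.7/((5.6+3.1)(9.7+3.1)) = 76.095 kPa
Final effective stress: σ'_f = σ'_0 + Δσ = 144 + 76.095 = 220.09 kPa.
Normally consolidated clay, so the full stress increment lies on the virgin compression line:
S_c = C_c·H/(1+e₀)·log₁₀(σ'_f/σ'_0) = 0.37×4.2/(1+0.99)×log₁₀(220.09/144)
    = 0.7809 × 0.18424 = 0.1439 m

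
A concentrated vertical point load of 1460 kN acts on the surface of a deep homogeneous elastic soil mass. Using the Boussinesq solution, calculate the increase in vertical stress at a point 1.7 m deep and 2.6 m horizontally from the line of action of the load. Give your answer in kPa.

Δσ_z ≈ 11.8 kPa

Boussinesq vertical stress below a point load on an elastic half-space:
Δσ_z = 3P/(2πz²) · [1 + (r/z)²]^(−5/2)
r/z = 2.6/1.7 = 1.5294; [1+(r/z)²]^(−5/2) = 0.049082.
Δσ_z = 3×1460/(2π×1.7²) × 0.049082 = 241.21 × 0.049082 = 11.84 kPa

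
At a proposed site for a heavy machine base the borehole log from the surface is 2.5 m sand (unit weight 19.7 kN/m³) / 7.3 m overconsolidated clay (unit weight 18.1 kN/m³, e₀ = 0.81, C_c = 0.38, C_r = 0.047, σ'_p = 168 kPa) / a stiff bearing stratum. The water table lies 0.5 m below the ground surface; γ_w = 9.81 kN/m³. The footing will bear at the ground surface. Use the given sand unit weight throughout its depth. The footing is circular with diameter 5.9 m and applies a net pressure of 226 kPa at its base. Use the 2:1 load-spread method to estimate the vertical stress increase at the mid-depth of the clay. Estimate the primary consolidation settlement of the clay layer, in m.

S_c ≈ 0.053 m

Mid-depth of clay below the ground surface: z = 2.5 + 7.3/2 = 6.15 m.
Total vertical stress at mid-clay: σ_v = 19.7×2.5 + 18.1×3.65 = 115.31 kPa.
Pore pressure: u = 9.81×(6.15 − 0.5) = 55.427 kPa.
Initial effective stress: σ'_0 = σ_v − u = 115.31 − 55.427 = 59.883 kPa.
Stress increase at mid-clay by the 2:1 spreading method:
Δσ ≈ qD²/(D+z)² = 226×5.9²/(5.9+6.15)² = 54.18 kPa
Final effective stress: σ'_f = 59.883 + 54.18 = 114.06 kPa.
σ'_f = 114.06 ≤ σ'_p = 168 kPa, so the clay remains overconsolidated and only the recompression index applies:
S_c = C_r·H/(1+e₀)·log₁₀(σ'_f/σ'_0) = 0.047×7.3/1.81×log₁₀(114.06/59.883)
    = 0.18956 × 0.27983 = 0.05304 m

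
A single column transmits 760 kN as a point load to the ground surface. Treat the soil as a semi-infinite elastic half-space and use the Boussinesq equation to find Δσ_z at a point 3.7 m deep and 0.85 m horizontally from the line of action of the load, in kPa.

Boussinesq vertical stress below a point load on an elastic half-space:
Δσ_z = 3P/(2πz²) · [1 + (r/z)²]^(−5/2)
r/z = 0.85/3.7 = 0.22973; [1+(r/z)²]^(−5/2) = 0.87935.
Δσ_z = 3×760/(2π×3.7²) × 0.87935 = 26.506 × 0.87935 = 23.31 kPa

Δσ_z ≈ 23.3 kPa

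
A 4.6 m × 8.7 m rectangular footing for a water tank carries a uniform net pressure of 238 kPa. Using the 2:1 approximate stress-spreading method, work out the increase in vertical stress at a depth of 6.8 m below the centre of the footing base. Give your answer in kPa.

By the 2:1 method the load spreads at 1 horizontal : 2 vertical, so at depth z the loaded area has grown by z in each plan dimension:
Δσ = qBL/((B+z)(L+z)) = 238×4.6×8.7/((4.6+6.8)(8.7+6.8)) = 53.904 kPa

Δσ_z ≈ 53.9 kPa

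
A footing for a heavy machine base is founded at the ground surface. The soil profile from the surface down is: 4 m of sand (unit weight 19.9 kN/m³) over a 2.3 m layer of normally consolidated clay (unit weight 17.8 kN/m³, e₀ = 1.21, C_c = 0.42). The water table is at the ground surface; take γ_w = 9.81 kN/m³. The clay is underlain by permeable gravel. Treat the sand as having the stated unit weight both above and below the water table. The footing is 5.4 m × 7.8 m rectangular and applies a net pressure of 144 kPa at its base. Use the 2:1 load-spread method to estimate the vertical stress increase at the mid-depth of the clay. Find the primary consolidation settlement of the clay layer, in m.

S_c ≈ 0.121 m

Mid-depth of clay below the ground surface: z = 4 + 2.3/2 = 5.15 m.
Total vertical stress at mid-clay: σ_v = 19.9×4 + 17.8×1.15 = 100.07 kPa.
Pore pressure: u = 9.81×(5.15 − 0) = 50.522 kPa.
Initial effective stress: σ'_0 = σ_v − u = 100.07 − 50.522 = 49.548 kPa.
Stress increase at mid-clay by the 2:1 spreading method:
Δσ = qBL/((B+z)(L+z)) = 144×5.4×7.8/((5.4+5.15)(7.8+5.15)) = 44.394 kPa
Final effective stress: σ'_f = σ'_0 + Δσ = 49.548 + 44.394 = 93.942 kPa.
Normally consolidated clay, so the full stress increment lies on the virgin compression line:
S_c = C_c·H/(1+e₀)·log₁₀(σ'_f/σ'_0) = 0.42×2.3/(1+1.21)×log₁₀(93.942/49.548)
    = 0.4371 × 0.27783 = 0.1214 m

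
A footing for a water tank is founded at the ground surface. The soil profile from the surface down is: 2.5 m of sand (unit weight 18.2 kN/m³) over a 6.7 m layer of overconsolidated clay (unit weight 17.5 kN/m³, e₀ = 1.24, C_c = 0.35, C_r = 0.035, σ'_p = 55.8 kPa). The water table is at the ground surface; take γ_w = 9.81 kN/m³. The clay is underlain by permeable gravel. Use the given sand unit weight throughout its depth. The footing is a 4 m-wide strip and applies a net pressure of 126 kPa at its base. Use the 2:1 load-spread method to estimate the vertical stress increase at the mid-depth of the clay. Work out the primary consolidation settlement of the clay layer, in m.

Mid-depth of clay below the ground surface: z = 2.5 + 6.7/2 = 5.85 m.
Total vertical stress at mid-clay: σ_v = 18.2×2.5 + 17.5×3.35 = 104.12 kPa.
Pore pressure: u = 9.81×(5.85 − 0) = 57.389 kPa.
Initial effective stress: σ'_0 = σ_v − u = 104.12 − 57.389 = 46.731 kPa.
Stress increase at mid-clay by the 2:1 spreading method:
Δσ = qB/(B+z) = 126×4/(4+5.85) = 51.168 kPa
Final effective stress: σ'_f = 46.731 + 51.168 = 97.899 kPa.
σ'_f = 97.899 > σ'_p = 55.8 kPa, so the stress path crosses the preconsolidation pressure — recompression up to σ'_p, then virgin compression beyond:
S_c = H/(1+e₀)·[C_r·log₁₀(σ'_p/σ'_0) + C_c·log₁₀(σ'_f/σ'_p)]
    = 6.7/2.24 × [0.035×log₁₀(55.8/46.731) + 0.35×log₁₀(97.899/55.8)]
    = 2.9911 × [0.002696 + 0.08545] = 0.2637 m

S_c ≈ 0.264 m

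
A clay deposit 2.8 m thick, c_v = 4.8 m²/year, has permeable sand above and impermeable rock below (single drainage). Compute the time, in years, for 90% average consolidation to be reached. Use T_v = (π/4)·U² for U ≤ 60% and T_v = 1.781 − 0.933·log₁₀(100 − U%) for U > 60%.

t ≈ 1.39 years

Drainage path length: H_d = H = 2.8 m (single drainage).
U > 60%: T_v = 1.781 − 0.933·log₁₀(100 − 90) = 0.848.
t = T_v·H_d²/c_v = 0.848×2.8²/4.8 = 1.385 years.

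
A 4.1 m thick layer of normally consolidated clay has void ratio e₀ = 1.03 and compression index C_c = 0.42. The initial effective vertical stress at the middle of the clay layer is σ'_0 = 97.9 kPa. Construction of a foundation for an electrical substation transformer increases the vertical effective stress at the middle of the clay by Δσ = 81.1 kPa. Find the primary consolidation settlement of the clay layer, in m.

S_c ≈ 0.222 m

Final effective stress: σ'_f = σ'_0 + Δσ = 97.9 + 81.1 = 179 kPa.
Normally consolidated clay, so the full stress increment lies on the virgin compression line:
S_c = C_c·H/(1+e₀)·log₁₀(σ'_f/σ'_0) = 0.42×4.1/(1+1.03)×log₁₀(179/97.9)
    = 0.84828 × 0.26207 = 0.2223 m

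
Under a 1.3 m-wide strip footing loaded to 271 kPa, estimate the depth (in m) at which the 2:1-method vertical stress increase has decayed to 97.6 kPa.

2:1 spreading — at depth z the loaded area has grown by z in each plan dimension:
qB/(B+z) = Δσ_z ⇒ z = qB/Δσ_z − B = 271×1.3/97.6 − 1.3 = 2.31 m

z ≈ 2.31 m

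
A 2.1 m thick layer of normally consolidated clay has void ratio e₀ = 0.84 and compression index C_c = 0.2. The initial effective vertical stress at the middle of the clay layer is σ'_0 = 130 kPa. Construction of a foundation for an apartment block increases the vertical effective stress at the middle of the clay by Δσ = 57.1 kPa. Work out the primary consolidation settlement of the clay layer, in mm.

Final effective stress: σ'_f = σ'_0 + Δσ = 130 + 57.1 = 187.1 kPa.
Normally consolidated clay, so the full stress increment lies on the virgin compression line:
S_c = C_c·H/(1+e₀)·log₁₀(σ'_f/σ'_0) = 0.2×2.1/(1+0.84)×log₁₀(187.1/130)
    = 0.22826 × 0.15813 = 0.03609 m

S_c ≈ 36.1 mm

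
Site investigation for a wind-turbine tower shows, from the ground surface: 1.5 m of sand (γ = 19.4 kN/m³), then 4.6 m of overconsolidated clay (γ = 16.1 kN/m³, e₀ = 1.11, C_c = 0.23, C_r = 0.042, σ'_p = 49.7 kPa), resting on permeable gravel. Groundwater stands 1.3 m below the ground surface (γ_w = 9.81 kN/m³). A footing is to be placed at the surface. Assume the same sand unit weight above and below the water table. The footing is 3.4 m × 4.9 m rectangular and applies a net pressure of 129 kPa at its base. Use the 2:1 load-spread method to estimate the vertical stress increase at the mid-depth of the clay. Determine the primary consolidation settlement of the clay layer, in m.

Mid-depth of clay below the ground surface: z = 1.5 + 4.6/2 = 3.8 m.
Total vertical stress at mid-clay: σ_v = 19.4×1.5 + 16.1×2.3 = 66.13 kPa.
Pore pressure: u = 9.81×(3.8 − 1.3) = 24.525 kPa.
Initial effective stress: σ'_0 = σ_v − u = 66.13 − 24.525 = 41.605 kPa.
Stress increase at mid-clay by the 2:1 spreading method:
Δσ = qBL/((B+z)(L+z)) = 129×3.4×4.9/((3.4+3.8)(4.9+3.8)) = 34.309 kPa
Final effective stress: σ'_f = 41.605 + 34.309 = 75.914 kPa.
σ'_f = 75.914 > σ'_p = 49.7 kPa, so the stress path crosses the preconsolidation pressure — recompression up to σ'_p, then virgin compression beyond:
S_c = H/(1+e₀)·[C_r·log₁₀(σ'_p/σ'_0) + C_c·log₁₀(σ'_f/σ'_p)]
    = 4.6/2.11 × [0.042×log₁₀(49.7/41.605) + 0.23×log₁₀(75.914/49.7)]
    = 2.1801 × [0.0032429 + 0.042312] = 0.09931 m

S_c ≈ 0.0993 m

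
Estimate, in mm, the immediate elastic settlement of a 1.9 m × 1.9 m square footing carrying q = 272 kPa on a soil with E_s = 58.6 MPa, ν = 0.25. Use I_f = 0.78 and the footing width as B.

S_e ≈ 6.45 mm

Immediate (elastic) settlement: S_e = q·B·(1−ν²)/E_s · I_f.
E_s = 58.6 MPa = 58600 kPa.
S_e = 272 × 1.9 × (1 − 0.25²) / 58600 × 0.78
    = 272 × 1.9 × 0.9375 / 58600 × 0.78
    = 0.006449 m = 6.449 mm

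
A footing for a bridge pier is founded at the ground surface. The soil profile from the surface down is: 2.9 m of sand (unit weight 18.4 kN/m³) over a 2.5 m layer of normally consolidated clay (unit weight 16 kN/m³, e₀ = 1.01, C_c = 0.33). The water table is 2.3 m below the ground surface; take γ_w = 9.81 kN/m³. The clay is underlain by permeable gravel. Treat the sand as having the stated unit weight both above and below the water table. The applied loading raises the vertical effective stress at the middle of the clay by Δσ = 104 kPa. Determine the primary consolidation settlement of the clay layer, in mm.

Mid-depth of clay below the ground surface: z = 2.9 + 2.5/2 = 4.15 m.
Total vertical stress at mid-clay: σ_v = 18.4×2.9 + 16×1.25 = 73.36 kPa.
Pore pressure: u = 9.81×(4.15 − 2.3) = 18.149 kPa.
Initial effective stress: σ'_0 = σ_v − u = 73.36 − 18.149 = 55.211 kPa.
Final effective stress: σ'_f = σ'_0 + Δσ = 55.211 + 104 = 159.21 kPa.
Normally consolidated clay, so the full stress increment lies on the virgin compression line:
S_c = C_c·H/(1+e₀)·log₁₀(σ'_f/σ'_0) = 0.33×2.5/(1+1.01)×log₁₀(159.21/55.211)
    = 0.41045 × 0.45994 = 0.1888 m

S_c ≈ 189 mm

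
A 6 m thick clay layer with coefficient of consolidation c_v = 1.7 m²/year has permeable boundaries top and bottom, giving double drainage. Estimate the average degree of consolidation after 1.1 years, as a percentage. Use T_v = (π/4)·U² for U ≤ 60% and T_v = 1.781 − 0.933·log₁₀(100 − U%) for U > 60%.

Drainage path length: H_d = H/2 = 3 m (double drainage).
T_v = c_v·t/H_d² = 1.7×1.1/3² = 0.20778.
T_v = 0.20778 corresponds to the U ≤ 60% branch:
U = √(4T_v/π) = 0.5143

U ≈ 51.4 %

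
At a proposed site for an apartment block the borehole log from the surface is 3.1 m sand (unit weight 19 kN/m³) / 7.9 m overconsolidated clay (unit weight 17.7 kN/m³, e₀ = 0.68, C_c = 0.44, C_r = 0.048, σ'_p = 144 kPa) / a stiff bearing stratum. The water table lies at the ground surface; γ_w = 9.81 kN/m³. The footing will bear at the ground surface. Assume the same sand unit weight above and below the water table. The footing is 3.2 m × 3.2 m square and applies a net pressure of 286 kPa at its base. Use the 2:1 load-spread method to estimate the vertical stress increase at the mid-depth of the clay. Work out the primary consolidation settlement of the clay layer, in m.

S_c ≈ 0.0376 m

Mid-depth of clay below the ground surface: z = 3.1 + 7.9/2 = 7.05 m.
Total vertical stress at mid-clay: σ_v = 19×3.1 + 17.7×3.95 = 128.81 kPa.
Pore pressure: u = 9.81×(7.05 − 0) = 69.16 kPa.
Initial effective stress: σ'_0 = σ_v − u = 128.81 − 69.16 = 59.65 kPa.
Stress increase at mid-clay by the 2:1 spreading method:
Δσ = qBL/((B+z)(L+z)) = 286×3.2×3.2/((3.2+7.05)(3.2+7.05)) = 27.875 kPa
Final effective stress: σ'_f = 59.65 + 27.875 = 87.525 kPa.
σ'_f = 87.525 ≤ σ'_p = 144 kPa, so the clay remains overconsolidated and only the recompression index applies:
S_c = C_r·H/(1+e₀)·log₁₀(σ'_f/σ'_0) = 0.048×7.9/1.68×log₁₀(87.525/59.65)
    = 0.22572 × 0.16652 = 0.03759 m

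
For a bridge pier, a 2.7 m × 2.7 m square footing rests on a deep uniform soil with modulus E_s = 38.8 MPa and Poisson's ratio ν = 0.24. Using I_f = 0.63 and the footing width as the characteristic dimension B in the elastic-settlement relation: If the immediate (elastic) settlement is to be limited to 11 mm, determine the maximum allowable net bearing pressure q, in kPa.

q ≈ 266 kPa

E_s = 38.8 MPa = 38800 kPa.
S_e = q·B·(1−ν²)/E_s · I_f  ⇒  q = S_e·E_s / (B·(1−ν²)·I_f).
q = 0.011 × 38800 / (2.7 × 0.9424 × 0.63) = 266.2 kPa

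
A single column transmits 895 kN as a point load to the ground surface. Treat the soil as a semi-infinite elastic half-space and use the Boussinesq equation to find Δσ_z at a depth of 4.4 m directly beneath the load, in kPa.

Δσ_z ≈ 22.1 kPa

Boussinesq vertical stress below a point load on an elastic half-space:
Δσ_z = 3P/(2πz²) · [1 + (r/z)²]^(−5/2)
r/z = 0/4.4 = 0; [1+(r/z)²]^(−5/2) = 1.
Δσ_z = 3×895/(2π×4.4²) × 1 = 22.073 × 1 = 22.07 kPa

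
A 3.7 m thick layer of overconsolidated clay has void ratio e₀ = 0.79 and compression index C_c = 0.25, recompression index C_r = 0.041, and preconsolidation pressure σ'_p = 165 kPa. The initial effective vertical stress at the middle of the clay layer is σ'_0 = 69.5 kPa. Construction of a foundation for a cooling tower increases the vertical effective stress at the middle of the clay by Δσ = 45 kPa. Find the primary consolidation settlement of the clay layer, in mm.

Final effective stress: σ'_f = 69.5 + 45 = 114.5 kPa.
σ'_f = 114.5 ≤ σ'_p = 165 kPa, so the clay remains overconsolidated and only the recompression index applies:
S_c = C_r·H/(1+e₀)·log₁₀(σ'_f/σ'_0) = 0.041×3.7/1.79×log₁₀(114.5/69.5)
    = 0.084747 × 0.21682 = 0.01837 m

S_c ≈ 18.4 mm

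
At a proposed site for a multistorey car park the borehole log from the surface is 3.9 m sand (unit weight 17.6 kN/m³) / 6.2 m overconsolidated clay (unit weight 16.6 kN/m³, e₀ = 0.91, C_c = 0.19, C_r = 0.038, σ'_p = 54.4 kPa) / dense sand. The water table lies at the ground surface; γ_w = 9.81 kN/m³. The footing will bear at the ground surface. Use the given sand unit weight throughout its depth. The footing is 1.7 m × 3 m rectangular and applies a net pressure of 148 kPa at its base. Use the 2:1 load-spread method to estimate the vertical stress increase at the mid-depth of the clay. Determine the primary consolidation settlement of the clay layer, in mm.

Mid-depth of clay below the ground surface: z = 3.9 + 6.2/2 = 7 m.
Total vertical stress at mid-clay: σ_v = 17.6×3.9 + 16.6×3.1 = 120.1 kPa.
Pore pressure: u = 9.81×(7 − 0) = 68.67 kPa.
Initial effective stress: σ'_0 = σ_v − u = 120.1 − 68.67 = 51.43 kPa.
Stress increase at mid-clay by the 2:1 spreading method:
Δσ = qBL/((B+z)(L+z)) = 148×1.7×3/((1.7+7)(3+7)) = 8.6759 kPa
Final effective stress: σ'_f = 51.43 + 8.6759 = 60.106 kPa.
σ'_f = 60.106 > σ'_p = 54.4 kPa, so the stress path crosses the preconsolidation pressure — recompression up to σ'_p, then virgin compression beyond:
S_c = H/(1+e₀)·[C_r·log₁₀(σ'_p/σ'_0) + C_c·log₁₀(σ'_f/σ'_p)]
    = 6.2/1.91 × [0.038×log₁₀(54.4/51.43) + 0.19×log₁₀(60.106/54.4)]
    = 3.2461 × [0.00092653 + 0.0082306] = 0.02972 m

S_c ≈ 29.7 mm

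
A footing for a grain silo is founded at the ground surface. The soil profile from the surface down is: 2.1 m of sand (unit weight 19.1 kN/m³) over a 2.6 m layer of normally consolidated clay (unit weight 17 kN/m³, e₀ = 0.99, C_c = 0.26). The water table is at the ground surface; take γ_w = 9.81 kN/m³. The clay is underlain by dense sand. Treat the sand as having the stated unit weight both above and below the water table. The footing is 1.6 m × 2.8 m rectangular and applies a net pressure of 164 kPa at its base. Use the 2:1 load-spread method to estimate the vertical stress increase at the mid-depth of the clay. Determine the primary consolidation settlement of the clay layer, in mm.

S_c ≈ 88.5 mm

Mid-depth of clay below the ground surface: z = 2.1 + 2.6/2 = 3.4 m.
Total vertical stress at mid-clay: σ_v = 19.1×2.1 + 17×1.3 = 62.21 kPa.
Pore pressure: u = 9.81×(3.4 − 0) = 33.354 kPa.
Initial effective stress: σ'_0 = σ_v − u = 62.21 − 33.354 = 28.856 kPa.
Stress increase at mid-clay by the 2:1 spreading method:
Δσ = qBL/((B+z)(L+z)) = 164×1.6×2.8/((1.6+3.4)(2.8+3.4)) = 23.701 kPa
Final effective stress: σ'_f = σ'_0 + Δσ = 28.856 + 23.701 = 52.557 kPa.
Normally consolidated clay, so the full stress increment lies on the virgin compression line:
S_c = C_c·H/(1+e₀)·log₁₀(σ'_f/σ'_0) = 0.26×2.6/(1+0.99)×log₁₀(52.557/28.856)
    = 0.3397 × 0.26039 = 0.08845 m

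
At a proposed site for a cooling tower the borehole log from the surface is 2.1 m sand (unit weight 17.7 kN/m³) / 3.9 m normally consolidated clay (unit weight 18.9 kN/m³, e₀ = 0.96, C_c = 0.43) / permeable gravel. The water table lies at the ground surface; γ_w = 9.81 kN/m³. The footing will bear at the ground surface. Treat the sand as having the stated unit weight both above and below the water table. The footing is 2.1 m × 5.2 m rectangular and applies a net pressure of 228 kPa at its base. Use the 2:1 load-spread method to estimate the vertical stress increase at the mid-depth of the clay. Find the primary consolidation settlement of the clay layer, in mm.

Mid-depth of clay below the ground surface: z = 2.1 + 3.9/2 = 4.05 m.
Total vertical stress at mid-clay: σ_v = 17.7×2.1 + 18.9×1.95 = 74.025 kPa.
Pore pressure: u = 9.81×(4.05 − 0) = 39.73 kPa.
Initial effective stress: σ'_0 = σ_v − u = 74.025 − 39.73 = 34.295 kPa.
Stress increase at mid-clay by the 2:1 spreading method:
Δσ = qBL/((B+z)(L+z)) = 228×2.1×5.2/((2.1+4.05)(5.2+4.05)) = 43.766 kPa
Final effective stress: σ'_f = σ'_0 + Δσ = 34.295 + 43.766 = 78.061 kPa.
Normally consolidated clay, so the full stress increment lies on the virgin compression line:
S_c = C_c·H/(1+e₀)·log₁₀(σ'_f/σ'_0) = 0.43×3.9/(1+0.96)×log₁₀(78.061/34.295)
    = 0.85561 × 0.3572 = 0.3056 m

S_c ≈ 306 mm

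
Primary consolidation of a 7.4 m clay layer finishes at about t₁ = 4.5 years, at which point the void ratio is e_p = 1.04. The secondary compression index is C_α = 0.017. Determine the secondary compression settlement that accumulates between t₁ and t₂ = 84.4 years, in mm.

Secondary compression: S_s = C_α·H/(1+e_p)·log₁₀(t₂/t₁)
S_s = 0.017×7.4/(1+1.04)×log₁₀(84.4/4.5)
    = 0.06167 × 1.273 = 0.07851 m

S_s ≈ 78.5 mm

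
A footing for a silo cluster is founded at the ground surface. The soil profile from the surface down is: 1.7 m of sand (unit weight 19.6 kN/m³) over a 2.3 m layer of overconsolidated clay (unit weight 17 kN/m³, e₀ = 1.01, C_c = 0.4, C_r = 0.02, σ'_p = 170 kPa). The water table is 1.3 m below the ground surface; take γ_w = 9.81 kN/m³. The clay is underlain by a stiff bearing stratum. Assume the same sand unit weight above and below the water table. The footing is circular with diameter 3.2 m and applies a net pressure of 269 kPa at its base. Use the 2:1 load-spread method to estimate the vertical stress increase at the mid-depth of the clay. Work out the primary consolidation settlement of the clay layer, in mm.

S_c ≈ 10.9 mm

Mid-depth of clay below the ground surface: z = 1.7 + 2.3/2 = 2.85 m.
Total vertical stress at mid-clay: σ_v = 19.6×1.7 + 17×1.15 = 52.87 kPa.
Pore pressure: u = 9.81×(2.85 − 1.3) = 15.206 kPa.
Initial effective stress: σ'_0 = σ_v − u = 52.87 − 15.206 = 37.664 kPa.
Stress increase at mid-clay by the 2:1 spreading method:
Δσ ≈ qD²/(D+z)² = 269×3.2²/(3.2+2.85)² = 75.256 kPa
Final effective stress: σ'_f = 37.664 + 75.256 = 112.92 kPa.
σ'_f = 112.92 ≤ σ'_p = 170 kPa, so the clay remains overconsolidated and only the recompression index applies:
S_c = C_r·H/(1+e₀)·log₁₀(σ'_f/σ'_0) = 0.02×2.3/2.01×log₁₀(112.92/37.664)
    = 0.022886 × 0.47684 = 0.01091 m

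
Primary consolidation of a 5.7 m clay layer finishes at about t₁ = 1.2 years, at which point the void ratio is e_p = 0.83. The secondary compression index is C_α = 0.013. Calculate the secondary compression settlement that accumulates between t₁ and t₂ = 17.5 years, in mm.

S_s ≈ 47.1 mm

Secondary compression: S_s = C_α·H/(1+e_p)·log₁₀(t₂/t₁)
S_s = 0.013×5.7/(1+0.83)×log₁₀(17.5/1.2)
    = 0.04049 × 1.164 = 0.04713 m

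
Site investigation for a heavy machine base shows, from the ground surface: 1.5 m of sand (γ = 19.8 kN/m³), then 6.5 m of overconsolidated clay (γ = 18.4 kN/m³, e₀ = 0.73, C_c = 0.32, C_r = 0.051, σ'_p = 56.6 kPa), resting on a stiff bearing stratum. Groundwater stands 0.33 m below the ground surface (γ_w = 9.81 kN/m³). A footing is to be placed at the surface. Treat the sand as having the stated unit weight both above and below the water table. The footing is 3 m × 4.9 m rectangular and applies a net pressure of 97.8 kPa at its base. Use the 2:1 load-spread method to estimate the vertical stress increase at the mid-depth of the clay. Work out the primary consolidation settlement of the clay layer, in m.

S_c ≈ 0.0922 m

Mid-depth of clay below the ground surface: z = 1.5 + 6.5/2 = 4.75 m.
Total vertical stress at mid-clay: σ_v = 19.8×1.5 + 18.4×3.25 = 89.5 kPa.
Pore pressure: u = 9.81×(4.75 − 0.33) = 43.36 kPa.
Initial effective stress: σ'_0 = σ_v − u = 89.5 − 43.36 = 46.14 kPa.
Stress increase at mid-clay by the 2:1 spreading method:
Δσ = qBL/((B+z)(L+z)) = 97.8×3×4.9/((3+4.75)(4.9+4.75)) = 19.223 kPa
Final effective stress: σ'_f = 46.14 + 19.223 = 65.363 kPa.
σ'_f = 65.363 > σ'_p = 56.6 kPa, so the stress path crosses the preconsolidation pressure — recompression up to σ'_p, then virgin compression beyond:
S_c = H/(1+e₀)·[C_r·log₁₀(σ'_p/σ'_0) + C_c·log₁₀(σ'_f/σ'_p)]
    = 6.5/1.73 × [0.051×log₁₀(56.6/46.14) + 0.32×log₁₀(65.363/56.6)]
    = 3.7572 × [0.0045257 + 0.020005] = 0.09217 m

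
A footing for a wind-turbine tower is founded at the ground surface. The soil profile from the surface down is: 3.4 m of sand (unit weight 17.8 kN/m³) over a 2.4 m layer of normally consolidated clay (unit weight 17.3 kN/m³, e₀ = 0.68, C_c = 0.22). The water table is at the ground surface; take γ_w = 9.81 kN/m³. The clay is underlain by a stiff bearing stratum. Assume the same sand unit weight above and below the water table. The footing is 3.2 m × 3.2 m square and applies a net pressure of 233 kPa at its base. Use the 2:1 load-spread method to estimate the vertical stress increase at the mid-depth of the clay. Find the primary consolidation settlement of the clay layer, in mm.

Mid-depth of clay below the ground surface: z = 3.4 + 2.4/2 = 4.6 m.
Total vertical stress at mid-clay: σ_v = 17.8×3.4 + 17.3×1.2 = 81.28 kPa.
Pore pressure: u = 9.81×(4.6 − 0) = 45.126 kPa.
Initial effective stress: σ'_0 = σ_v − u = 81.28 − 45.126 = 36.154 kPa.
Stress increase at mid-clay by the 2:1 spreading method:
Δσ = qBL/((B+z)(L+z)) = 233×3.2×3.2/((3.2+4.6)(3.2+4.6)) = 39.216 kPa
Final effective stress: σ'_f = σ'_0 + Δσ = 36.154 + 39.216 = 75.37 kPa.
Normally consolidated clay, so the full stress increment lies on the virgin compression line:
S_c = C_c·H/(1+e₀)·log₁₀(σ'_f/σ'_0) = 0.22×2.4/(1+0.68)×log₁₀(75.37/36.154)
    = 0.31429 × 0.31904 = 0.1003 m

S_c ≈ 100 mm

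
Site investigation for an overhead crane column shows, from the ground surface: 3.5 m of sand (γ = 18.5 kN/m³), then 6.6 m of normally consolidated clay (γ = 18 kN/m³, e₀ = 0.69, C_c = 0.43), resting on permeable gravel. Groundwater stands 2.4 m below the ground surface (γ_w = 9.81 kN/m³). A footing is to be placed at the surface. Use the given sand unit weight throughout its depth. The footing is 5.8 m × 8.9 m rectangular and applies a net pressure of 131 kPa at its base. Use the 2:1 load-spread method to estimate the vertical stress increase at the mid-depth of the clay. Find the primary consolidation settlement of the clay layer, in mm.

S_c ≈ 257 mm

Mid-depth of clay below the ground surface: z = 3.5 + 6.6/2 = 6.8 m.
Total vertical stress at mid-clay: σ_v = 18.5×3.5 + 18×3.3 = 124.15 kPa.
Pore pressure: u = 9.81×(6.8 − 2.4) = 43.164 kPa.
Initial effective stress: σ'_0 = σ_v − u = 124.15 − 43.164 = 80.986 kPa.
Stress increase at mid-clay by the 2:1 spreading method:
Δσ = qBL/((B+z)(L+z)) = 131×5.8×8.9/((5.8+6.8)(8.9+6.8)) = 34.184 kPa
Final effective stress: σ'_f = σ'_0 + Δσ = 80.986 + 34.184 = 115.17 kPa.
Normally consolidated clay, so the full stress increment lies on the virgin compression line:
S_c = C_c·H/(1+e₀)·log₁₀(σ'_f/σ'_0) = 0.43×6.6/(1+0.69)×log₁₀(115.17/80.986)
    = 1.6793 × 0.15293 = 0.2568 m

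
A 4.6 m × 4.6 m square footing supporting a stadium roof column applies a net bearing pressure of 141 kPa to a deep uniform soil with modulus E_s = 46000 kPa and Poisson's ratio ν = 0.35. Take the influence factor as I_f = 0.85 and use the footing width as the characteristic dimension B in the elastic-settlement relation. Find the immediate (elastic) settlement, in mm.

S_e ≈ 10.5 mm

Immediate (elastic) settlement: S_e = q·B·(1−ν²)/E_s · I_f.
S_e = 141 × 4.6 × (1 − 0.35²) / 46000 × 0.85
    = 141 × 4.6 × 0.8775 / 46000 × 0.85
    = 0.01052 m = 10.52 mm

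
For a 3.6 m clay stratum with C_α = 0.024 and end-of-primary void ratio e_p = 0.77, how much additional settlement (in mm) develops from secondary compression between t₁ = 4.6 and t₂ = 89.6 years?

S_s ≈ 62.9 mm

Secondary compression: S_s = C_α·H/(1+e_p)·log₁₀(t₂/t₁)
S_s = 0.024×3.6/(1+0.77)×log₁₀(89.6/4.6)
    = 0.04881 × 1.29 = 0.06295 m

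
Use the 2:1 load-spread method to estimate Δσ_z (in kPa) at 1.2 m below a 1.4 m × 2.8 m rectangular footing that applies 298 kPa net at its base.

Δσ_z ≈ 112 kPa

By the 2:1 method the load spreads at 1 horizontal : 2 vertical, so at depth z the loaded area has grown by z in each plan dimension:
Δσ = qBL/((B+z)(L+z)) = 298×1.4×2.8/((1.4+1.2)(2.8+1.2)) = 112.32 kPa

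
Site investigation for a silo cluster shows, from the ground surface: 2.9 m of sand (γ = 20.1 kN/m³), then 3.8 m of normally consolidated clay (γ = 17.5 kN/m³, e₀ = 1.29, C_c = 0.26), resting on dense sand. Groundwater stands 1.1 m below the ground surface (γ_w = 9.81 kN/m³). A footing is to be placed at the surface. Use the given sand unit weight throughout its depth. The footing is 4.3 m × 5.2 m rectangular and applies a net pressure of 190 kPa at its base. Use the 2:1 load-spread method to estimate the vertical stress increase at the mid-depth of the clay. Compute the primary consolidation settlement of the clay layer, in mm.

Mid-depth of clay below the ground surface: z = 2.9 + 3.8/2 = 4.8 m.
Total vertical stress at mid-clay: σ_v = 20.1×2.9 + 17.5×1.9 = 91.54 kPa.
Pore pressure: u = 9.81×(4.8 − 1.1) = 36.297 kPa.
Initial effective stress: σ'_0 = σ_v − u = 91.54 − 36.297 = 55.243 kPa.
Stress increase at mid-clay by the 2:1 spreading method:
Δσ = qBL/((B+z)(L+z)) = 190×4.3×5.2/((4.3+4.8)(5.2+4.8)) = 46.686 kPa
Final effective stress: σ'_f = σ'_0 + Δσ = 55.243 + 46.686 = 101.93 kPa.
Normally consolidated clay, so the full stress increment lies on the virgin compression line:
S_c = C_c·H/(1+e₀)·log₁₀(σ'_f/σ'_0) = 0.26×3.8/(1+1.29)×log₁₀(101.93/55.243)
    = 0.43144 × 0.26602 = 0.1148 m

S_c ≈ 115 mm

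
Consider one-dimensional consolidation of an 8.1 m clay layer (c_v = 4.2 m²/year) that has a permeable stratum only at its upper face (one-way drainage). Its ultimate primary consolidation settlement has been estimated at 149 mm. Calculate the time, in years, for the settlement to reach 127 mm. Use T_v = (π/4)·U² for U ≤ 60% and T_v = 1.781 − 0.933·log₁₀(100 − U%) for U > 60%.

t ≈ 10.8 years

Drainage path length: H_d = H = 8.1 m (single drainage).
U = S(t)/S_ult = 127/149 = 0.8523.
U > 60%: T_v = 1.781 − 0.933·log₁₀(100 − 85.235) = 0.6901.
t = T_v·H_d²/c_v = 0.6901×8.1²/4.2 = 10.78 years.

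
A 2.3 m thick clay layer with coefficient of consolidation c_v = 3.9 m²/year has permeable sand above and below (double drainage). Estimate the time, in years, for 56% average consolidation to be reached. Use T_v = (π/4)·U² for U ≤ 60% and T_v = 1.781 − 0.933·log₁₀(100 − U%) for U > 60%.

t ≈ 0.0835 years

Drainage path length: H_d = H/2 = 1.15 m (double drainage).
U ≤ 60%: T_v = (π/4)·U² = (π/4)×0.56² = 0.2463.
t = T_v·H_d²/c_v = 0.2463×1.15²/3.9 = 0.08352 years.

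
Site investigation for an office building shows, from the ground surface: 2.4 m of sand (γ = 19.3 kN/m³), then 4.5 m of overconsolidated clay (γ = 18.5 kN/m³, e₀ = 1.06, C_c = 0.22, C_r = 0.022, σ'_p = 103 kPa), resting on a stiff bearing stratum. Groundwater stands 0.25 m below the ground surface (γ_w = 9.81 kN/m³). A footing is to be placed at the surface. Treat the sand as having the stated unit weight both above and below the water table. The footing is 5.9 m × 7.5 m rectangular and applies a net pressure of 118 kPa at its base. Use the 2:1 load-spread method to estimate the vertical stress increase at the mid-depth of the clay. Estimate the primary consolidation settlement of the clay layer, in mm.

S_c ≈ 13.5 mm

Mid-depth of clay below the ground surface: z = 2.4 + 4.5/2 = 4.65 m.
Total vertical stress at mid-clay: σ_v = 19.3×2.4 + 18.5×2.25 = 87.945 kPa.
Pore pressure: u = 9.81×(4.65 − 0.25) = 43.164 kPa.
Initial effective stress: σ'_0 = σ_v − u = 87.945 − 43.164 = 44.781 kPa.
Stress increase at mid-clay by the 2:1 spreading method:
Δσ = qBL/((B+z)(L+z)) = 118×5.9×7.5/((5.9+4.65)(7.5+4.65)) = 40.735 kPa
Final effective stress: σ'_f = 44.781 + 40.735 = 85.516 kPa.
σ'_f = 85.516 ≤ σ'_p = 103 kPa, so the clay remains overconsolidated and only the recompression index applies:
S_c = C_r·H/(1+e₀)·log₁₀(σ'_f/σ'_0) = 0.022×4.5/2.06×log₁₀(85.516/44.781)
    = 0.048059 × 0.28095 = 0.0135 m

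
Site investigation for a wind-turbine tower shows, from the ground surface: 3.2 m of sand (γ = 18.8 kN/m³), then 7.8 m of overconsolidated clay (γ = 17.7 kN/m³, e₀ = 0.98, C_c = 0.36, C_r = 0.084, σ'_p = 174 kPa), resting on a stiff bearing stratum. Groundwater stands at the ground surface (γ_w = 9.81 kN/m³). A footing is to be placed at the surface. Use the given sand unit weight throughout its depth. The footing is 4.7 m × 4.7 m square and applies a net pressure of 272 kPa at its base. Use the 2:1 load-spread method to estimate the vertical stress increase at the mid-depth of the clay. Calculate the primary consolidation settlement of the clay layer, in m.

Mid-depth of clay below the ground surface: z = 3.2 + 7.8/2 = 7.1 m.
Total vertical stress at mid-clay: σ_v = 18.8×3.2 + 17.7×3.9 = 129.19 kPa.
Pore pressure: u = 9.81×(7.1 − 0) = 69.651 kPa.
Initial effective stress: σ'_0 = σ_v − u = 129.19 − 69.651 = 59.539 kPa.
Stress increase at mid-clay by the 2:1 spreading method:
Δσ = qBL/((B+z)(L+z)) = 272×4.7×4.7/((4.7+7.1)(4.7+7.1)) = 43.152 kPa
Final effective stress: σ'_f = 59.539 + 43.152 = 102.69 kPa.
σ'_f = 102.69 ≤ σ'_p = 174 kPa, so the clay remains overconsolidated and only the recompression index applies:
S_c = C_r·H/(1+e₀)·log₁₀(σ'_f/σ'_0) = 0.084×7.8/1.98×log₁₀(102.69/59.539)
    = 0.33091 × 0.23673 = 0.07834 m

S_c ≈ 0.0783 m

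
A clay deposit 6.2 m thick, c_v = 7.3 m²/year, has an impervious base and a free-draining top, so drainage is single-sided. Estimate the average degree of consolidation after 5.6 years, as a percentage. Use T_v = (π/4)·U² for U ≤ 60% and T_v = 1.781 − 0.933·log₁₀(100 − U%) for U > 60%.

Drainage path length: H_d = H = 6.2 m (single drainage).
T_v = c_v·t/H_d² = 7.3×5.6/6.2² = 1.0635.
T_v = 1.0635 corresponds to the U > 60% branch:
U = 1 − 10^((1.781 − T_v)/0.933)/100 = 0.9412

U ≈ 94.1 %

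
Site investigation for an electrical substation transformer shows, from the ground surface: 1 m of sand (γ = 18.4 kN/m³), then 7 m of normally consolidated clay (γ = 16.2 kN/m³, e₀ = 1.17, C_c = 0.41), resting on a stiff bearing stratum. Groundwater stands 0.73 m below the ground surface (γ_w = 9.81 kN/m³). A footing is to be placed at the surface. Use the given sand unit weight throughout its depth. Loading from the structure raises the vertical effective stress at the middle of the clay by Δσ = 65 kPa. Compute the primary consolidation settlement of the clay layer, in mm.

S_c ≈ 572 mm

Mid-depth of clay below the ground surface: z = 1 + 7/2 = 4.5 m.
Total vertical stress at mid-clay: σ_v = 18.4×1 + 16.2×3.5 = 75.1 kPa.
Pore pressure: u = 9.81×(4.5 − 0.73) = 36.984 kPa.
Initial effective stress: σ'_0 = σ_v − u = 75.1 − 36.984 = 38.116 kPa.
Final effective stress: σ'_f = σ'_0 + Δσ = 38.116 + 65 = 103.12 kPa.
Normally consolidated clay, so the full stress increment lies on the virgin compression line:
S_c = C_c·H/(1+e₀)·log₁₀(σ'_f/σ'_0) = 0.41×7/(1+1.17)×log₁₀(103.12/38.116)
    = 1.3226 × 0.43224 = 0.5717 m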